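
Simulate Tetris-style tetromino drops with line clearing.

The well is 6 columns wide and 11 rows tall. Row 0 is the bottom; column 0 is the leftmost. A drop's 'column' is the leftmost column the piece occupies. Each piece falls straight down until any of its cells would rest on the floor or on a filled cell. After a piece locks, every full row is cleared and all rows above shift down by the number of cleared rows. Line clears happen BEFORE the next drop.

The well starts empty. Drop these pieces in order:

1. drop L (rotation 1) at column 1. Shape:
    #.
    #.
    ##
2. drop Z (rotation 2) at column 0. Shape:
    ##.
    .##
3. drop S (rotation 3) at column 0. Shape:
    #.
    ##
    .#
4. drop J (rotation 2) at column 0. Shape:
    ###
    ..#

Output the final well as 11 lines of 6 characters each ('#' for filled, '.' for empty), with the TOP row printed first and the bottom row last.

Answer: ......
......
###...
#.#...
##....
.#....
##....
.##...
.#....
.#....
.##...

Derivation:
Drop 1: L rot1 at col 1 lands with bottom-row=0; cleared 0 line(s) (total 0); column heights now [0 3 1 0 0 0], max=3
Drop 2: Z rot2 at col 0 lands with bottom-row=3; cleared 0 line(s) (total 0); column heights now [5 5 4 0 0 0], max=5
Drop 3: S rot3 at col 0 lands with bottom-row=5; cleared 0 line(s) (total 0); column heights now [8 7 4 0 0 0], max=8
Drop 4: J rot2 at col 0 lands with bottom-row=7; cleared 0 line(s) (total 0); column heights now [9 9 9 0 0 0], max=9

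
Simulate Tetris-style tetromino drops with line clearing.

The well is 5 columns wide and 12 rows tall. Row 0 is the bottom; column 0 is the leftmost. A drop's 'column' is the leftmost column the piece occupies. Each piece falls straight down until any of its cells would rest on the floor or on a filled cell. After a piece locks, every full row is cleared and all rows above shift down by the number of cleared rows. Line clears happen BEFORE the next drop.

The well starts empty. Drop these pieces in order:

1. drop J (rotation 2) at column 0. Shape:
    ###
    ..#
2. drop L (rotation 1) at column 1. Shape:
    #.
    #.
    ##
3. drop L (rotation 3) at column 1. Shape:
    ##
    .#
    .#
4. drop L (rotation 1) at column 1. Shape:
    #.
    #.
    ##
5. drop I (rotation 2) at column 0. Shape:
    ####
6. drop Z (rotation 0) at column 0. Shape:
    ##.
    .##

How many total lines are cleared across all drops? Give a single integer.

Answer: 0

Derivation:
Drop 1: J rot2 at col 0 lands with bottom-row=0; cleared 0 line(s) (total 0); column heights now [2 2 2 0 0], max=2
Drop 2: L rot1 at col 1 lands with bottom-row=2; cleared 0 line(s) (total 0); column heights now [2 5 3 0 0], max=5
Drop 3: L rot3 at col 1 lands with bottom-row=3; cleared 0 line(s) (total 0); column heights now [2 6 6 0 0], max=6
Drop 4: L rot1 at col 1 lands with bottom-row=6; cleared 0 line(s) (total 0); column heights now [2 9 7 0 0], max=9
Drop 5: I rot2 at col 0 lands with bottom-row=9; cleared 0 line(s) (total 0); column heights now [10 10 10 10 0], max=10
Drop 6: Z rot0 at col 0 lands with bottom-row=10; cleared 0 line(s) (total 0); column heights now [12 12 11 10 0], max=12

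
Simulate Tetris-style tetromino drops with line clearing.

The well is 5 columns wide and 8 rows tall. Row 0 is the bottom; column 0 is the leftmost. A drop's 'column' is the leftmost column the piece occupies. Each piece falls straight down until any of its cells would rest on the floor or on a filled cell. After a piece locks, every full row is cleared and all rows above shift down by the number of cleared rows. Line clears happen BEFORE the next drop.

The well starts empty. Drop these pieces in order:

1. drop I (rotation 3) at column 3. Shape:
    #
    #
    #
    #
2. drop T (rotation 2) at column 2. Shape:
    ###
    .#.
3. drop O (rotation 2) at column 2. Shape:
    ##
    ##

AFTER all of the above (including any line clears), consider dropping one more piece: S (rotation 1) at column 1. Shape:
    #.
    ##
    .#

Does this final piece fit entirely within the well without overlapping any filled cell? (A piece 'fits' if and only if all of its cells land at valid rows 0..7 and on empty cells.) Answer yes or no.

Answer: no

Derivation:
Drop 1: I rot3 at col 3 lands with bottom-row=0; cleared 0 line(s) (total 0); column heights now [0 0 0 4 0], max=4
Drop 2: T rot2 at col 2 lands with bottom-row=4; cleared 0 line(s) (total 0); column heights now [0 0 6 6 6], max=6
Drop 3: O rot2 at col 2 lands with bottom-row=6; cleared 0 line(s) (total 0); column heights now [0 0 8 8 6], max=8
Test piece S rot1 at col 1 (width 2): heights before test = [0 0 8 8 6]; fits = False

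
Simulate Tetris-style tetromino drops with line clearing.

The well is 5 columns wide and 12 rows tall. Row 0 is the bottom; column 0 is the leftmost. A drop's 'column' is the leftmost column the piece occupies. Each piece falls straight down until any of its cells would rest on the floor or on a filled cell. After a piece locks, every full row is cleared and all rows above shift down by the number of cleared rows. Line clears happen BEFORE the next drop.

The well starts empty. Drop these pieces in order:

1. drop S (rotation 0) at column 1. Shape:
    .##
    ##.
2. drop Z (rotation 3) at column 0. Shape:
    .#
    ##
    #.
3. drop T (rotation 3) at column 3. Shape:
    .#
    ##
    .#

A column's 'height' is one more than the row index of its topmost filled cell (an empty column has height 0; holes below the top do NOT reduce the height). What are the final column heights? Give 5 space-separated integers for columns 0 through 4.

Drop 1: S rot0 at col 1 lands with bottom-row=0; cleared 0 line(s) (total 0); column heights now [0 1 2 2 0], max=2
Drop 2: Z rot3 at col 0 lands with bottom-row=0; cleared 0 line(s) (total 0); column heights now [2 3 2 2 0], max=3
Drop 3: T rot3 at col 3 lands with bottom-row=1; cleared 1 line(s) (total 1); column heights now [1 2 1 2 3], max=3

Answer: 1 2 1 2 3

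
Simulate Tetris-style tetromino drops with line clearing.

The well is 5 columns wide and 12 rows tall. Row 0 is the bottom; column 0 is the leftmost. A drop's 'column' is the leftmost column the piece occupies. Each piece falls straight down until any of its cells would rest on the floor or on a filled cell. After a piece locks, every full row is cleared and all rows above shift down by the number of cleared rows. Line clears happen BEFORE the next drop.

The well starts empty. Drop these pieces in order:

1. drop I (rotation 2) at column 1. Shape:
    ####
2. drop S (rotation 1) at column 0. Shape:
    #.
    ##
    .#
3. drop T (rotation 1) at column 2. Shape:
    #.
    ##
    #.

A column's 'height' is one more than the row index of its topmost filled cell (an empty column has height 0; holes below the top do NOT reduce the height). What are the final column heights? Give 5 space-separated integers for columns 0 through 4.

Drop 1: I rot2 at col 1 lands with bottom-row=0; cleared 0 line(s) (total 0); column heights now [0 1 1 1 1], max=1
Drop 2: S rot1 at col 0 lands with bottom-row=1; cleared 0 line(s) (total 0); column heights now [4 3 1 1 1], max=4
Drop 3: T rot1 at col 2 lands with bottom-row=1; cleared 0 line(s) (total 0); column heights now [4 3 4 3 1], max=4

Answer: 4 3 4 3 1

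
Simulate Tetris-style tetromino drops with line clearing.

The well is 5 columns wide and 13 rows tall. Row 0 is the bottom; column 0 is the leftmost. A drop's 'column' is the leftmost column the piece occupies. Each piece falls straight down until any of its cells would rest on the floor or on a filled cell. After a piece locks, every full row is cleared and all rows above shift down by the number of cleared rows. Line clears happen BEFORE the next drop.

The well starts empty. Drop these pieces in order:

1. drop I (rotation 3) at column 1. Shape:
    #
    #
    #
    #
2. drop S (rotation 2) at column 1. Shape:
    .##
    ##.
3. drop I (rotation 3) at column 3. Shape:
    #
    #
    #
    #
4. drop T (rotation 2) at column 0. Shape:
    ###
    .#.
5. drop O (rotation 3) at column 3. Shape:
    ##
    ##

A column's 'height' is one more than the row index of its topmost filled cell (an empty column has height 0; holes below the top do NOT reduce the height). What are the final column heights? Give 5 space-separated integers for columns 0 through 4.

Drop 1: I rot3 at col 1 lands with bottom-row=0; cleared 0 line(s) (total 0); column heights now [0 4 0 0 0], max=4
Drop 2: S rot2 at col 1 lands with bottom-row=4; cleared 0 line(s) (total 0); column heights now [0 5 6 6 0], max=6
Drop 3: I rot3 at col 3 lands with bottom-row=6; cleared 0 line(s) (total 0); column heights now [0 5 6 10 0], max=10
Drop 4: T rot2 at col 0 lands with bottom-row=5; cleared 0 line(s) (total 0); column heights now [7 7 7 10 0], max=10
Drop 5: O rot3 at col 3 lands with bottom-row=10; cleared 0 line(s) (total 0); column heights now [7 7 7 12 12], max=12

Answer: 7 7 7 12 12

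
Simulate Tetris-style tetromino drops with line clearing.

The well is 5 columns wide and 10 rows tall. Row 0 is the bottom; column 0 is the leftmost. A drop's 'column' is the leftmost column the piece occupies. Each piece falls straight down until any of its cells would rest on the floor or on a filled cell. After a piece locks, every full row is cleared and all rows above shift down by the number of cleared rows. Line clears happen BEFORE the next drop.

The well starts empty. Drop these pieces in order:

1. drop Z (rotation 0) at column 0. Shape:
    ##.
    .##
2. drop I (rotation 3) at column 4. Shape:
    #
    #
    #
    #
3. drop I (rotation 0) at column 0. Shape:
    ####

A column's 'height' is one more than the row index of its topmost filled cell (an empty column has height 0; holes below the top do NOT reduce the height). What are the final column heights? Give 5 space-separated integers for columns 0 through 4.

Answer: 2 2 1 0 3

Derivation:
Drop 1: Z rot0 at col 0 lands with bottom-row=0; cleared 0 line(s) (total 0); column heights now [2 2 1 0 0], max=2
Drop 2: I rot3 at col 4 lands with bottom-row=0; cleared 0 line(s) (total 0); column heights now [2 2 1 0 4], max=4
Drop 3: I rot0 at col 0 lands with bottom-row=2; cleared 1 line(s) (total 1); column heights now [2 2 1 0 3], max=3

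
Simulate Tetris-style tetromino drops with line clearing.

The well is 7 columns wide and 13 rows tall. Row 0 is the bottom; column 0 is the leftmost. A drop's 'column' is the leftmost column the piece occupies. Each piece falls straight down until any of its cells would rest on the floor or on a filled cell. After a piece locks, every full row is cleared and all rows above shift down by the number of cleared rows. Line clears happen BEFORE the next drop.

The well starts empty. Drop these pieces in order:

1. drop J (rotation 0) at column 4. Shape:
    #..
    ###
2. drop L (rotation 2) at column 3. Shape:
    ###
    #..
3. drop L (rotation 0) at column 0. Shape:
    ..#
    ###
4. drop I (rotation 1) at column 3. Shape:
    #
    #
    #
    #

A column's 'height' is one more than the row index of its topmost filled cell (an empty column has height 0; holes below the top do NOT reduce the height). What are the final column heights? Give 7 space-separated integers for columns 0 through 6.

Answer: 1 1 2 7 3 3 1

Derivation:
Drop 1: J rot0 at col 4 lands with bottom-row=0; cleared 0 line(s) (total 0); column heights now [0 0 0 0 2 1 1], max=2
Drop 2: L rot2 at col 3 lands with bottom-row=1; cleared 0 line(s) (total 0); column heights now [0 0 0 3 3 3 1], max=3
Drop 3: L rot0 at col 0 lands with bottom-row=0; cleared 0 line(s) (total 0); column heights now [1 1 2 3 3 3 1], max=3
Drop 4: I rot1 at col 3 lands with bottom-row=3; cleared 0 line(s) (total 0); column heights now [1 1 2 7 3 3 1], max=7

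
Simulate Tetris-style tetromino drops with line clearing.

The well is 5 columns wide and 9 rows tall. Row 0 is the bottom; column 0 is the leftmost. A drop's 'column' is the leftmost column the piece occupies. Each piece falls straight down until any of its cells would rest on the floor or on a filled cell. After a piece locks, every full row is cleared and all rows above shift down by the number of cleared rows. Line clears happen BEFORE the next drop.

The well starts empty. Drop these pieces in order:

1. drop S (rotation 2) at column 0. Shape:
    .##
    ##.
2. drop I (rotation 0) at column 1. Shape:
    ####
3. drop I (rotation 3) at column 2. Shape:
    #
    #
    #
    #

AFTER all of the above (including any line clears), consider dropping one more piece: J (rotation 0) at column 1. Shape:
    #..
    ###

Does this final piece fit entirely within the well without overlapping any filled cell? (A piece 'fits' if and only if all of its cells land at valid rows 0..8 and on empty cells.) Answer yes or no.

Answer: yes

Derivation:
Drop 1: S rot2 at col 0 lands with bottom-row=0; cleared 0 line(s) (total 0); column heights now [1 2 2 0 0], max=2
Drop 2: I rot0 at col 1 lands with bottom-row=2; cleared 0 line(s) (total 0); column heights now [1 3 3 3 3], max=3
Drop 3: I rot3 at col 2 lands with bottom-row=3; cleared 0 line(s) (total 0); column heights now [1 3 7 3 3], max=7
Test piece J rot0 at col 1 (width 3): heights before test = [1 3 7 3 3]; fits = True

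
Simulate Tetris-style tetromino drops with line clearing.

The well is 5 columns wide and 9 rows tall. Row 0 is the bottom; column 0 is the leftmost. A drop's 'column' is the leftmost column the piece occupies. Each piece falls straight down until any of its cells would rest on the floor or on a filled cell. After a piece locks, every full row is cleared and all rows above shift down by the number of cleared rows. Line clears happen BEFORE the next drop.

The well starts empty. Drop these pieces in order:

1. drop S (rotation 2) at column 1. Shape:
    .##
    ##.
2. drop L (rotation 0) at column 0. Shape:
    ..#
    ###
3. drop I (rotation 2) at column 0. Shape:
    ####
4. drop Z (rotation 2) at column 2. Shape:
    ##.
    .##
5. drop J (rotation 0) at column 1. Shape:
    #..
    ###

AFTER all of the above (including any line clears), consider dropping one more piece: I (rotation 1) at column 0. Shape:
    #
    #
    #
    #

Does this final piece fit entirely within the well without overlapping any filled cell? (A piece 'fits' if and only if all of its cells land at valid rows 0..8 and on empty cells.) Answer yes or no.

Drop 1: S rot2 at col 1 lands with bottom-row=0; cleared 0 line(s) (total 0); column heights now [0 1 2 2 0], max=2
Drop 2: L rot0 at col 0 lands with bottom-row=2; cleared 0 line(s) (total 0); column heights now [3 3 4 2 0], max=4
Drop 3: I rot2 at col 0 lands with bottom-row=4; cleared 0 line(s) (total 0); column heights now [5 5 5 5 0], max=5
Drop 4: Z rot2 at col 2 lands with bottom-row=5; cleared 0 line(s) (total 0); column heights now [5 5 7 7 6], max=7
Drop 5: J rot0 at col 1 lands with bottom-row=7; cleared 0 line(s) (total 0); column heights now [5 9 8 8 6], max=9
Test piece I rot1 at col 0 (width 1): heights before test = [5 9 8 8 6]; fits = True

Answer: yes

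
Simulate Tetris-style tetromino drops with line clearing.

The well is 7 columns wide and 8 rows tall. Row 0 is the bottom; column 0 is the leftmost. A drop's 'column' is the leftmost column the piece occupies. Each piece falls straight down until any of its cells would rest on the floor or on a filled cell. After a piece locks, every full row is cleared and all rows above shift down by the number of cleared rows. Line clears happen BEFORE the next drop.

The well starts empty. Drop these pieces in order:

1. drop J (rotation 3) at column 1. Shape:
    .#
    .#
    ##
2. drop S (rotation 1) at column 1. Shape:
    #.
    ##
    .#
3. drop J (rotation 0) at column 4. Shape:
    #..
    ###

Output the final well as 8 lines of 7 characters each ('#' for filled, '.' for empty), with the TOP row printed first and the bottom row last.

Answer: .......
.......
.#.....
.##....
..#....
..#....
..#.#..
.##.###

Derivation:
Drop 1: J rot3 at col 1 lands with bottom-row=0; cleared 0 line(s) (total 0); column heights now [0 1 3 0 0 0 0], max=3
Drop 2: S rot1 at col 1 lands with bottom-row=3; cleared 0 line(s) (total 0); column heights now [0 6 5 0 0 0 0], max=6
Drop 3: J rot0 at col 4 lands with bottom-row=0; cleared 0 line(s) (total 0); column heights now [0 6 5 0 2 1 1], max=6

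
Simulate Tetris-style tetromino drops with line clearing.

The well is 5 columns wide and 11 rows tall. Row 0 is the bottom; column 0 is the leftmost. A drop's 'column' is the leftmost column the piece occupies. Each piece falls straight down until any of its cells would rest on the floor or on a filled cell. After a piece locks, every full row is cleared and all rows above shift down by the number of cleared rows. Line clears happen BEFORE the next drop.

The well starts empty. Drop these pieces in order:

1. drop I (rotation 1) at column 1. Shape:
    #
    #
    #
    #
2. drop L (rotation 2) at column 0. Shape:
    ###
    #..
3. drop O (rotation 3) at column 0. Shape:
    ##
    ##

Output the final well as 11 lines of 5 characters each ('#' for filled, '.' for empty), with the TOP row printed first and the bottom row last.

Answer: .....
.....
.....
.....
##...
##...
###..
##...
.#...
.#...
.#...

Derivation:
Drop 1: I rot1 at col 1 lands with bottom-row=0; cleared 0 line(s) (total 0); column heights now [0 4 0 0 0], max=4
Drop 2: L rot2 at col 0 lands with bottom-row=3; cleared 0 line(s) (total 0); column heights now [5 5 5 0 0], max=5
Drop 3: O rot3 at col 0 lands with bottom-row=5; cleared 0 line(s) (total 0); column heights now [7 7 5 0 0], max=7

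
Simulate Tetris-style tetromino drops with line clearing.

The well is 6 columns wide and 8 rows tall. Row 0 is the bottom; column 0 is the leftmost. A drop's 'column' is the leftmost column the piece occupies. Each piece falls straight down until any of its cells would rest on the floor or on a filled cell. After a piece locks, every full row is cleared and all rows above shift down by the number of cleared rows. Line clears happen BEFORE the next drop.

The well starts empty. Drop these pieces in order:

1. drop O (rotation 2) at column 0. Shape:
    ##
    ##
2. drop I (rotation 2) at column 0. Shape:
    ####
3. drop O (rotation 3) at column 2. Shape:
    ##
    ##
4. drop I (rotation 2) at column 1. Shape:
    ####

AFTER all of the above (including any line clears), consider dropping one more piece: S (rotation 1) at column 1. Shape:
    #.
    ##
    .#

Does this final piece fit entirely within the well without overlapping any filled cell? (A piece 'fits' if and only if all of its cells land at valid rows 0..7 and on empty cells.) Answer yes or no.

Answer: no

Derivation:
Drop 1: O rot2 at col 0 lands with bottom-row=0; cleared 0 line(s) (total 0); column heights now [2 2 0 0 0 0], max=2
Drop 2: I rot2 at col 0 lands with bottom-row=2; cleared 0 line(s) (total 0); column heights now [3 3 3 3 0 0], max=3
Drop 3: O rot3 at col 2 lands with bottom-row=3; cleared 0 line(s) (total 0); column heights now [3 3 5 5 0 0], max=5
Drop 4: I rot2 at col 1 lands with bottom-row=5; cleared 0 line(s) (total 0); column heights now [3 6 6 6 6 0], max=6
Test piece S rot1 at col 1 (width 2): heights before test = [3 6 6 6 6 0]; fits = False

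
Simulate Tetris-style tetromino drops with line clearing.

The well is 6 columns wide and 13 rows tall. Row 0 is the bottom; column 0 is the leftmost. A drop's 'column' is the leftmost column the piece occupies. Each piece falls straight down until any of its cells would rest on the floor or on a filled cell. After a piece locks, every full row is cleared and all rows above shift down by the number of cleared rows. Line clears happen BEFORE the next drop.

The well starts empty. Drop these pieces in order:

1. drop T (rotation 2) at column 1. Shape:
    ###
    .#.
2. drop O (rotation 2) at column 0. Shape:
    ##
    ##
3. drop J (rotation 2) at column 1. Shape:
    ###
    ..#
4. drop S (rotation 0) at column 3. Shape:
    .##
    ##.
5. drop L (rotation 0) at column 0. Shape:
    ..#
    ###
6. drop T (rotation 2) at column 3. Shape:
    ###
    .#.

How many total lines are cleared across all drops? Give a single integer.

Answer: 0

Derivation:
Drop 1: T rot2 at col 1 lands with bottom-row=0; cleared 0 line(s) (total 0); column heights now [0 2 2 2 0 0], max=2
Drop 2: O rot2 at col 0 lands with bottom-row=2; cleared 0 line(s) (total 0); column heights now [4 4 2 2 0 0], max=4
Drop 3: J rot2 at col 1 lands with bottom-row=3; cleared 0 line(s) (total 0); column heights now [4 5 5 5 0 0], max=5
Drop 4: S rot0 at col 3 lands with bottom-row=5; cleared 0 line(s) (total 0); column heights now [4 5 5 6 7 7], max=7
Drop 5: L rot0 at col 0 lands with bottom-row=5; cleared 0 line(s) (total 0); column heights now [6 6 7 6 7 7], max=7
Drop 6: T rot2 at col 3 lands with bottom-row=7; cleared 0 line(s) (total 0); column heights now [6 6 7 9 9 9], max=9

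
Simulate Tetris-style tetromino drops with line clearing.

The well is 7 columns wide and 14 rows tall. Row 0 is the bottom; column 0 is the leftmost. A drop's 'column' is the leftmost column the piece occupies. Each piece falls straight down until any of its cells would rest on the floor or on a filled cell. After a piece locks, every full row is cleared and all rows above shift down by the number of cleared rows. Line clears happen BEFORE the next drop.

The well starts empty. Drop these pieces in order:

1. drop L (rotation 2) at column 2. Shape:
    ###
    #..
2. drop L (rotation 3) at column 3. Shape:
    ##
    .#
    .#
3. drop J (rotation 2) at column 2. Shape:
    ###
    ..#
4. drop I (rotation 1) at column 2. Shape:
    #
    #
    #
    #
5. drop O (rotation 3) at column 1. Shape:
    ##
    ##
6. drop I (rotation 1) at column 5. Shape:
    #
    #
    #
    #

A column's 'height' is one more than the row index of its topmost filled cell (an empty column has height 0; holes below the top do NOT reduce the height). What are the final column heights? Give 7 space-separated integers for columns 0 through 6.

Drop 1: L rot2 at col 2 lands with bottom-row=0; cleared 0 line(s) (total 0); column heights now [0 0 2 2 2 0 0], max=2
Drop 2: L rot3 at col 3 lands with bottom-row=2; cleared 0 line(s) (total 0); column heights now [0 0 2 5 5 0 0], max=5
Drop 3: J rot2 at col 2 lands with bottom-row=5; cleared 0 line(s) (total 0); column heights now [0 0 7 7 7 0 0], max=7
Drop 4: I rot1 at col 2 lands with bottom-row=7; cleared 0 line(s) (total 0); column heights now [0 0 11 7 7 0 0], max=11
Drop 5: O rot3 at col 1 lands with bottom-row=11; cleared 0 line(s) (total 0); column heights now [0 13 13 7 7 0 0], max=13
Drop 6: I rot1 at col 5 lands with bottom-row=0; cleared 0 line(s) (total 0); column heights now [0 13 13 7 7 4 0], max=13

Answer: 0 13 13 7 7 4 0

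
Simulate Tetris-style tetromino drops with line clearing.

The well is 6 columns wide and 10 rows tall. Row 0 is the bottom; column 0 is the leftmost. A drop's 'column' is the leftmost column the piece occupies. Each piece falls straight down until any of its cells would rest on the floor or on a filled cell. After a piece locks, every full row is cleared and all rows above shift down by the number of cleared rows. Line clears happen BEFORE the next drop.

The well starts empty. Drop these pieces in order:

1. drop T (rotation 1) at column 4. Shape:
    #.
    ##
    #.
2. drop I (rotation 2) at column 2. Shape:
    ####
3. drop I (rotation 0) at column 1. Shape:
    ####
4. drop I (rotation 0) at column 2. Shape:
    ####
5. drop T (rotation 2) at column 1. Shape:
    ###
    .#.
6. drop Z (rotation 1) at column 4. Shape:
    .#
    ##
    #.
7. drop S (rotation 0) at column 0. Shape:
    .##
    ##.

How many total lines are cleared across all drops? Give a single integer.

Drop 1: T rot1 at col 4 lands with bottom-row=0; cleared 0 line(s) (total 0); column heights now [0 0 0 0 3 2], max=3
Drop 2: I rot2 at col 2 lands with bottom-row=3; cleared 0 line(s) (total 0); column heights now [0 0 4 4 4 4], max=4
Drop 3: I rot0 at col 1 lands with bottom-row=4; cleared 0 line(s) (total 0); column heights now [0 5 5 5 5 4], max=5
Drop 4: I rot0 at col 2 lands with bottom-row=5; cleared 0 line(s) (total 0); column heights now [0 5 6 6 6 6], max=6
Drop 5: T rot2 at col 1 lands with bottom-row=6; cleared 0 line(s) (total 0); column heights now [0 8 8 8 6 6], max=8
Drop 6: Z rot1 at col 4 lands with bottom-row=6; cleared 0 line(s) (total 0); column heights now [0 8 8 8 8 9], max=9
Drop 7: S rot0 at col 0 lands with bottom-row=8; cleared 0 line(s) (total 0); column heights now [9 10 10 8 8 9], max=10

Answer: 0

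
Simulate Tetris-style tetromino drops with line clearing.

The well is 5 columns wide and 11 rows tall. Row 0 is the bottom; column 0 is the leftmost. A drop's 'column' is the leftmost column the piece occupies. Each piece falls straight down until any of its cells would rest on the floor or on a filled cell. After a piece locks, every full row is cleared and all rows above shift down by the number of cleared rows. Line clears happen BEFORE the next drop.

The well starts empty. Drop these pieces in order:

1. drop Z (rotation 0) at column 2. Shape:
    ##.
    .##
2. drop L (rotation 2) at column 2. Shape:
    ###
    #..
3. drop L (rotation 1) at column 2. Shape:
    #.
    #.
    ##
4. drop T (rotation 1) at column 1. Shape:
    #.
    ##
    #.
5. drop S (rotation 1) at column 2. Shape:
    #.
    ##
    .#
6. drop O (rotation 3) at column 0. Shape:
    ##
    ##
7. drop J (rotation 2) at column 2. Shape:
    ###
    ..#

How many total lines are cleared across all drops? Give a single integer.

Answer: 1

Derivation:
Drop 1: Z rot0 at col 2 lands with bottom-row=0; cleared 0 line(s) (total 0); column heights now [0 0 2 2 1], max=2
Drop 2: L rot2 at col 2 lands with bottom-row=2; cleared 0 line(s) (total 0); column heights now [0 0 4 4 4], max=4
Drop 3: L rot1 at col 2 lands with bottom-row=4; cleared 0 line(s) (total 0); column heights now [0 0 7 5 4], max=7
Drop 4: T rot1 at col 1 lands with bottom-row=6; cleared 0 line(s) (total 0); column heights now [0 9 8 5 4], max=9
Drop 5: S rot1 at col 2 lands with bottom-row=7; cleared 0 line(s) (total 0); column heights now [0 9 10 9 4], max=10
Drop 6: O rot3 at col 0 lands with bottom-row=9; cleared 0 line(s) (total 0); column heights now [11 11 10 9 4], max=11
Drop 7: J rot2 at col 2 lands with bottom-row=9; cleared 1 line(s) (total 1); column heights now [10 10 10 9 10], max=10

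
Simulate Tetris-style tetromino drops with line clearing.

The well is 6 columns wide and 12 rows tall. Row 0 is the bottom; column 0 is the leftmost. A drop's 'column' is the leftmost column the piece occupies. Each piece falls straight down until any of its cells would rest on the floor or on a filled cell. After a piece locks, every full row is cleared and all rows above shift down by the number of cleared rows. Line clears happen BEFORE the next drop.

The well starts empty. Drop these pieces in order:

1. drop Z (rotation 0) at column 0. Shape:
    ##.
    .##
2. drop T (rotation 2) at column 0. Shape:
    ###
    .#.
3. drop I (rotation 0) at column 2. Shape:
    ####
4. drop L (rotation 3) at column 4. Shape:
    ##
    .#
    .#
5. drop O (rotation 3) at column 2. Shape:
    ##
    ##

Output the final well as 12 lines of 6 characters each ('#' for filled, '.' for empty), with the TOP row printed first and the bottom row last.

Drop 1: Z rot0 at col 0 lands with bottom-row=0; cleared 0 line(s) (total 0); column heights now [2 2 1 0 0 0], max=2
Drop 2: T rot2 at col 0 lands with bottom-row=2; cleared 0 line(s) (total 0); column heights now [4 4 4 0 0 0], max=4
Drop 3: I rot0 at col 2 lands with bottom-row=4; cleared 0 line(s) (total 0); column heights now [4 4 5 5 5 5], max=5
Drop 4: L rot3 at col 4 lands with bottom-row=5; cleared 0 line(s) (total 0); column heights now [4 4 5 5 8 8], max=8
Drop 5: O rot3 at col 2 lands with bottom-row=5; cleared 0 line(s) (total 0); column heights now [4 4 7 7 8 8], max=8

Answer: ......
......
......
......
....##
..##.#
..##.#
..####
###...
.#....
##....
.##...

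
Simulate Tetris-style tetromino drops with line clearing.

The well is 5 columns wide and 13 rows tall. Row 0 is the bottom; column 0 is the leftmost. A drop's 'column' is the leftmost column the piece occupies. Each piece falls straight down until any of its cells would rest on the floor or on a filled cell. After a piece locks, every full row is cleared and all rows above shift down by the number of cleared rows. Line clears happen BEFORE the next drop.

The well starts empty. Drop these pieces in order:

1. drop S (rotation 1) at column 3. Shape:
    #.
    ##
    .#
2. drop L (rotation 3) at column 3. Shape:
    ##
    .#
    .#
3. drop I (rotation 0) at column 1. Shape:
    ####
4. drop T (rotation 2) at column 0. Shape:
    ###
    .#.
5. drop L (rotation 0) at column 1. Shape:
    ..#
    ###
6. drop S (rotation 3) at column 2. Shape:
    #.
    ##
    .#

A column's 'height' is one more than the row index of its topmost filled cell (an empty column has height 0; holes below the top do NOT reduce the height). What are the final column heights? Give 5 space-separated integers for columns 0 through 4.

Answer: 8 9 13 12 6

Derivation:
Drop 1: S rot1 at col 3 lands with bottom-row=0; cleared 0 line(s) (total 0); column heights now [0 0 0 3 2], max=3
Drop 2: L rot3 at col 3 lands with bottom-row=2; cleared 0 line(s) (total 0); column heights now [0 0 0 5 5], max=5
Drop 3: I rot0 at col 1 lands with bottom-row=5; cleared 0 line(s) (total 0); column heights now [0 6 6 6 6], max=6
Drop 4: T rot2 at col 0 lands with bottom-row=6; cleared 0 line(s) (total 0); column heights now [8 8 8 6 6], max=8
Drop 5: L rot0 at col 1 lands with bottom-row=8; cleared 0 line(s) (total 0); column heights now [8 9 9 10 6], max=10
Drop 6: S rot3 at col 2 lands with bottom-row=10; cleared 0 line(s) (total 0); column heights now [8 9 13 12 6], max=13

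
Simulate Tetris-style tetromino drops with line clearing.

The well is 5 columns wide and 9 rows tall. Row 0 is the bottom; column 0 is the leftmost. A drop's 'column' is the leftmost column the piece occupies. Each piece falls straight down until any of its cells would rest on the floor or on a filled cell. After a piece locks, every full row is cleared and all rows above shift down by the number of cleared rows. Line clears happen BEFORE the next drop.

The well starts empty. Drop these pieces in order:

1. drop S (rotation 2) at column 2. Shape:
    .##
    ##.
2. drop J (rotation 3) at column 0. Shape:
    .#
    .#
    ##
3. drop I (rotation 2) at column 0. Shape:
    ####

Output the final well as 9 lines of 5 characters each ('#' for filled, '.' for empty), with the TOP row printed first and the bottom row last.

Answer: .....
.....
.....
.....
.....
####.
.#...
.#.##
####.

Derivation:
Drop 1: S rot2 at col 2 lands with bottom-row=0; cleared 0 line(s) (total 0); column heights now [0 0 1 2 2], max=2
Drop 2: J rot3 at col 0 lands with bottom-row=0; cleared 0 line(s) (total 0); column heights now [1 3 1 2 2], max=3
Drop 3: I rot2 at col 0 lands with bottom-row=3; cleared 0 line(s) (total 0); column heights now [4 4 4 4 2], max=4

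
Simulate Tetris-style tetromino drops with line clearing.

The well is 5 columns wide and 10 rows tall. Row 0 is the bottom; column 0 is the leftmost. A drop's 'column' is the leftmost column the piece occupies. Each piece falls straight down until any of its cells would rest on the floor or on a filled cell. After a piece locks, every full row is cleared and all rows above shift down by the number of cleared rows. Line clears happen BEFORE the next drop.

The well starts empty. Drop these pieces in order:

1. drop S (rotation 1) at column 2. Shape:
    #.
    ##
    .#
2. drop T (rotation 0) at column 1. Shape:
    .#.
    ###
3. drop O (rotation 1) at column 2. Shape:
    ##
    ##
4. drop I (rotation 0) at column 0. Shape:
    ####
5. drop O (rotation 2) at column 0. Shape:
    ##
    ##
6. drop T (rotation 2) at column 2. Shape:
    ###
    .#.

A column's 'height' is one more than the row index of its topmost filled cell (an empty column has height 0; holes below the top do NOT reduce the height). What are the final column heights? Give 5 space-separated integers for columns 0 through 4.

Answer: 9 9 8 9 0

Derivation:
Drop 1: S rot1 at col 2 lands with bottom-row=0; cleared 0 line(s) (total 0); column heights now [0 0 3 2 0], max=3
Drop 2: T rot0 at col 1 lands with bottom-row=3; cleared 0 line(s) (total 0); column heights now [0 4 5 4 0], max=5
Drop 3: O rot1 at col 2 lands with bottom-row=5; cleared 0 line(s) (total 0); column heights now [0 4 7 7 0], max=7
Drop 4: I rot0 at col 0 lands with bottom-row=7; cleared 0 line(s) (total 0); column heights now [8 8 8 8 0], max=8
Drop 5: O rot2 at col 0 lands with bottom-row=8; cleared 0 line(s) (total 0); column heights now [10 10 8 8 0], max=10
Drop 6: T rot2 at col 2 lands with bottom-row=8; cleared 1 line(s) (total 1); column heights now [9 9 8 9 0], max=9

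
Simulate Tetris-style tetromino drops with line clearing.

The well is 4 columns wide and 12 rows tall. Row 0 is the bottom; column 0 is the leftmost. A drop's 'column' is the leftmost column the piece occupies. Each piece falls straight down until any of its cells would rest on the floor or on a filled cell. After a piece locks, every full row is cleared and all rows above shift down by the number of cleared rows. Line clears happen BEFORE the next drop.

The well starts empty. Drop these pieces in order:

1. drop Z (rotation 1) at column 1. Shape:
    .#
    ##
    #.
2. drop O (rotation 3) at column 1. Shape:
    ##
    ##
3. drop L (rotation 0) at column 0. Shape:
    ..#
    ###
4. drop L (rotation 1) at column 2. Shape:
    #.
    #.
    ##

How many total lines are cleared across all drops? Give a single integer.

Answer: 0

Derivation:
Drop 1: Z rot1 at col 1 lands with bottom-row=0; cleared 0 line(s) (total 0); column heights now [0 2 3 0], max=3
Drop 2: O rot3 at col 1 lands with bottom-row=3; cleared 0 line(s) (total 0); column heights now [0 5 5 0], max=5
Drop 3: L rot0 at col 0 lands with bottom-row=5; cleared 0 line(s) (total 0); column heights now [6 6 7 0], max=7
Drop 4: L rot1 at col 2 lands with bottom-row=7; cleared 0 line(s) (total 0); column heights now [6 6 10 8], max=10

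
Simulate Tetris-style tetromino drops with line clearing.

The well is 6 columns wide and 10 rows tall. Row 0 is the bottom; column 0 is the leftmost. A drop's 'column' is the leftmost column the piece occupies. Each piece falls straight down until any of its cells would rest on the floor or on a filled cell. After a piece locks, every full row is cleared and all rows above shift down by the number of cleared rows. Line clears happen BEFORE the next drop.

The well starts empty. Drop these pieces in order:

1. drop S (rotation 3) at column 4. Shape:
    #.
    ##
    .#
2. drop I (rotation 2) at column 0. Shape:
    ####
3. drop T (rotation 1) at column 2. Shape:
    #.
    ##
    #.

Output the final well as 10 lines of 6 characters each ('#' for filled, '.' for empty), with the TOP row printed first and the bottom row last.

Drop 1: S rot3 at col 4 lands with bottom-row=0; cleared 0 line(s) (total 0); column heights now [0 0 0 0 3 2], max=3
Drop 2: I rot2 at col 0 lands with bottom-row=0; cleared 0 line(s) (total 0); column heights now [1 1 1 1 3 2], max=3
Drop 3: T rot1 at col 2 lands with bottom-row=1; cleared 0 line(s) (total 0); column heights now [1 1 4 3 3 2], max=4

Answer: ......
......
......
......
......
......
..#...
..###.
..#.##
####.#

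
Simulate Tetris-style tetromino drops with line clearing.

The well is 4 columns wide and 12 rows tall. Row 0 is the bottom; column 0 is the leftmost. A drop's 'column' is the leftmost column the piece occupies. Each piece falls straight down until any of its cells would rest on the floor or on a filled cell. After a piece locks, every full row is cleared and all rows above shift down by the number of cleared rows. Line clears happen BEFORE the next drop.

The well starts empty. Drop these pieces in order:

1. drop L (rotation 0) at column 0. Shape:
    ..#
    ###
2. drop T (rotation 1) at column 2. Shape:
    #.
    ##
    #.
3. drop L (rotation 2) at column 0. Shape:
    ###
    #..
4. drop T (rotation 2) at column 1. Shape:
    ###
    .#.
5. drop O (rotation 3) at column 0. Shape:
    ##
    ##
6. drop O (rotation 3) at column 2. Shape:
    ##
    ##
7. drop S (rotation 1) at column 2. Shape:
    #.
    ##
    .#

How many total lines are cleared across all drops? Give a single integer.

Drop 1: L rot0 at col 0 lands with bottom-row=0; cleared 0 line(s) (total 0); column heights now [1 1 2 0], max=2
Drop 2: T rot1 at col 2 lands with bottom-row=2; cleared 0 line(s) (total 0); column heights now [1 1 5 4], max=5
Drop 3: L rot2 at col 0 lands with bottom-row=4; cleared 0 line(s) (total 0); column heights now [6 6 6 4], max=6
Drop 4: T rot2 at col 1 lands with bottom-row=6; cleared 0 line(s) (total 0); column heights now [6 8 8 8], max=8
Drop 5: O rot3 at col 0 lands with bottom-row=8; cleared 0 line(s) (total 0); column heights now [10 10 8 8], max=10
Drop 6: O rot3 at col 2 lands with bottom-row=8; cleared 2 line(s) (total 2); column heights now [6 8 8 8], max=8
Drop 7: S rot1 at col 2 lands with bottom-row=8; cleared 0 line(s) (total 2); column heights now [6 8 11 10], max=11

Answer: 2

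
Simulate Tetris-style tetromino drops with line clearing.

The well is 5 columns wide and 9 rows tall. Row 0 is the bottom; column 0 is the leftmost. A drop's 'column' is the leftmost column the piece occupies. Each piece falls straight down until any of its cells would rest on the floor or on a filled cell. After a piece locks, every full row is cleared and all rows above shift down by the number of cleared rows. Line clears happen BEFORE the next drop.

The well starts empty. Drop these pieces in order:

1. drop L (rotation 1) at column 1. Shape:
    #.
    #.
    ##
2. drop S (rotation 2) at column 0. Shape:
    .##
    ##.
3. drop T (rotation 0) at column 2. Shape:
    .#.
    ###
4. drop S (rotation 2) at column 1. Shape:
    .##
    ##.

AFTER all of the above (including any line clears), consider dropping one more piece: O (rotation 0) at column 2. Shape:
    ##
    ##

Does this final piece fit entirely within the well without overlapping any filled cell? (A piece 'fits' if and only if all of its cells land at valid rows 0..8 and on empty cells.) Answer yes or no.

Drop 1: L rot1 at col 1 lands with bottom-row=0; cleared 0 line(s) (total 0); column heights now [0 3 1 0 0], max=3
Drop 2: S rot2 at col 0 lands with bottom-row=3; cleared 0 line(s) (total 0); column heights now [4 5 5 0 0], max=5
Drop 3: T rot0 at col 2 lands with bottom-row=5; cleared 0 line(s) (total 0); column heights now [4 5 6 7 6], max=7
Drop 4: S rot2 at col 1 lands with bottom-row=6; cleared 0 line(s) (total 0); column heights now [4 7 8 8 6], max=8
Test piece O rot0 at col 2 (width 2): heights before test = [4 7 8 8 6]; fits = False

Answer: no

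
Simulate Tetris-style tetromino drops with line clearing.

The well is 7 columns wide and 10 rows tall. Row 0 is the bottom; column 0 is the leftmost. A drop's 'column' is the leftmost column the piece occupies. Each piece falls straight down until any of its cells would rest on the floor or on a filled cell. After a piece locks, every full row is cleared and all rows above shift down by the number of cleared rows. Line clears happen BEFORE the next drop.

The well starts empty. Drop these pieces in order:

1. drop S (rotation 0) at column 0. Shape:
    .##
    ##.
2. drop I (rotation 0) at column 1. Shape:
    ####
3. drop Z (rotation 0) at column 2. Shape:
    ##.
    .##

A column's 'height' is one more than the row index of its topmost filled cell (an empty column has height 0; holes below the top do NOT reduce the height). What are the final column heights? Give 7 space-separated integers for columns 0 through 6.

Answer: 1 3 5 5 4 0 0

Derivation:
Drop 1: S rot0 at col 0 lands with bottom-row=0; cleared 0 line(s) (total 0); column heights now [1 2 2 0 0 0 0], max=2
Drop 2: I rot0 at col 1 lands with bottom-row=2; cleared 0 line(s) (total 0); column heights now [1 3 3 3 3 0 0], max=3
Drop 3: Z rot0 at col 2 lands with bottom-row=3; cleared 0 line(s) (total 0); column heights now [1 3 5 5 4 0 0], max=5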